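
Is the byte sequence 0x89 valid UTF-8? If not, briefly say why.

invalid (continuation byte with no leading byte)

Byte 0x89 = 10001001 has the form 10xxxxxx — a continuation byte — but there is no preceding leading byte.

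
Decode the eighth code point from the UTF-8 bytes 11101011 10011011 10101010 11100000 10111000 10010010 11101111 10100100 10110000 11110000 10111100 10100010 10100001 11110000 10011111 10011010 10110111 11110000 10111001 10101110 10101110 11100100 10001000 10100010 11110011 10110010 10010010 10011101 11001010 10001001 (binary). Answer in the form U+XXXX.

U+F249D

Offset 0: leading byte 0xEB = 11101011 → 3-byte char #1 = EB 9B AA.
Offset 3: leading byte 0xE0 = 11100000 → 3-byte char #2 = E0 B8 92.
Offset 6: leading byte 0xEF = 11101111 → 3-byte char #3 = EF A4 B0.
Offset 9: leading byte 0xF0 = 11110000 → 4-byte char #4 = F0 BC A2 A1.
Offset 13: leading byte 0xF0 = 11110000 → 4-byte char #5 = F0 9F 9A B7.
Offset 17: leading byte 0xF0 = 11110000 → 4-byte char #6 = F0 B9 AE AE.
Offset 21: leading byte 0xE4 = 11100100 → 3-byte char #7 = E4 88 A2.
Offset 24: leading byte 0xF3 = 11110011 → 4-byte char #8 = F3 B2 92 9D.
Leading byte 0xF3 = 11110011 matches 11110xxx → 4-byte sequence.
Byte 1: 0xF3 = 11110011, payload 011 (3 bits).
Byte 2: 0xB2 = 10110010 (10xxxxxx ✓), payload 110010.
Byte 3: 0x92 = 10010010 (10xxxxxx ✓), payload 010010.
Byte 4: 0x9D = 10011101 (10xxxxxx ✓), payload 011101.
Concatenate: 011110010010010011101 = 0xF249D (21 bits → U+F249D).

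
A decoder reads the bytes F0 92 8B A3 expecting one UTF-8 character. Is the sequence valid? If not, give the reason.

Leading byte 0xF0 = 11110000 → 4-byte form.
Continuation bytes 0x92=10010010, 0x8B=10001011, 0xA3=10100011 all match 10xxxxxx.
Decoded value 0x122E3 is ≥ 0x10000 (shortest form) and not a surrogate.

valid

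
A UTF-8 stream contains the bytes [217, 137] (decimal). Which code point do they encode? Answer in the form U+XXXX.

U+0649

Leading byte 0xD9 = 11011001 matches 110xxxxx → 2-byte sequence.
Byte 1: 0xD9 = 11011001, payload 11001 (5 bits).
Byte 2: 0x89 = 10001001 (10xxxxxx ✓), payload 001001.
Concatenate: 11001001001 = 0x649 (11 bits → U+0649).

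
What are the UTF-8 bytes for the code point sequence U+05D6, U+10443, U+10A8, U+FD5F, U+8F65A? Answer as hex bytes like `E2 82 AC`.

U+05D6: 2-byte form → D7 96.
U+10443: 4-byte form → F0 90 91 83.
U+10A8: 3-byte form → E1 82 A8.
U+FD5F: 3-byte form → EF B5 9F.
U+8F65A: 4-byte form → F2 8F 99 9A.
Concatenated (16 bytes): D7 96 F0 90 91 83 E1 82 A8 EF B5 9F F2 8F 99 9A.

D7 96 F0 90 91 83 E1 82 A8 EF B5 9F F2 8F 99 9A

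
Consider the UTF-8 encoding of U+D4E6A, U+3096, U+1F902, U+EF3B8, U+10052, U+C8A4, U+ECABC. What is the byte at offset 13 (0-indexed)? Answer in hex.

0x8E

U+D4E6A → 4-byte form F3 94 B9 AA at offsets 0–3.
U+3096 → 3-byte form E3 82 96 at offsets 4–6.
U+1F902 → 4-byte form F0 9F A4 82 at offsets 7–10.
U+EF3B8 → 4-byte form F3 AF 8E B8 at offsets 11–14.
Offset 13 falls in char 4's range; it's byte 3 of F3 AF 8E B8 = 0x8E.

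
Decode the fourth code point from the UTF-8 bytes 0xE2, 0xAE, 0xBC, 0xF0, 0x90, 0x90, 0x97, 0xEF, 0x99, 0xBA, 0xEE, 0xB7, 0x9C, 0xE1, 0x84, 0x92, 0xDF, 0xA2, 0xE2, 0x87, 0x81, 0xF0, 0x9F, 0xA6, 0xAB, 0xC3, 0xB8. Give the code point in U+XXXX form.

U+EDDC

Offset 0: leading byte 0xE2 = 11100010 → 3-byte char #1 = E2 AE BC.
Offset 3: leading byte 0xF0 = 11110000 → 4-byte char #2 = F0 90 90 97.
Offset 7: leading byte 0xEF = 11101111 → 3-byte char #3 = EF 99 BA.
Offset 10: leading byte 0xEE = 11101110 → 3-byte char #4 = EE B7 9C.
Leading byte 0xEE = 11101110 matches 1110xxxx → 3-byte sequence.
Byte 1: 0xEE = 11101110, payload 1110 (4 bits).
Byte 2: 0xB7 = 10110111 (10xxxxxx ✓), payload 110111.
Byte 3: 0x9C = 10011100 (10xxxxxx ✓), payload 011100.
Concatenate: 1110110111011100 = 0xEDDC (16 bits → U+EDDC).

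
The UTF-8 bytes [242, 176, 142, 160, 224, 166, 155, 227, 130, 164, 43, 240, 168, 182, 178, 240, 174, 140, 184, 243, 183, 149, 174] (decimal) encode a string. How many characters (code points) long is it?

7

Byte at offset 0: 0xF2 = 11110010 → 4-byte char (#1). Advance 4.
Byte at offset 4: 0xE0 = 11100000 → 3-byte char (#2). Advance 3.
Byte at offset 7: 0xE3 = 11100011 → 3-byte char (#3). Advance 3.
Byte at offset 10: 0x2B = 00101011 → 1-byte char (#4). Advance 1.
Byte at offset 11: 0xF0 = 11110000 → 4-byte char (#5). Advance 4.
Byte at offset 15: 0xF0 = 11110000 → 4-byte char (#6). Advance 4.
Byte at offset 19: 0xF3 = 11110011 → 4-byte char (#7). Advance 4.
Reached end at offset 23 after 7 code points.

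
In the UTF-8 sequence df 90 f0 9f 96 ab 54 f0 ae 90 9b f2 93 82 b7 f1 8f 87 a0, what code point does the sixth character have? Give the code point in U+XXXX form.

U+4F1E0

Offset 0: leading byte 0xDF = 11011111 → 2-byte char #1 = DF 90.
Offset 2: leading byte 0xF0 = 11110000 → 4-byte char #2 = F0 9F 96 AB.
Offset 6: leading byte 0x54 = 01010100 → 1-byte char #3 = 54.
Offset 7: leading byte 0xF0 = 11110000 → 4-byte char #4 = F0 AE 90 9B.
Offset 11: leading byte 0xF2 = 11110010 → 4-byte char #5 = F2 93 82 B7.
Offset 15: leading byte 0xF1 = 11110001 → 4-byte char #6 = F1 8F 87 A0.
Leading byte 0xF1 = 11110001 matches 11110xxx → 4-byte sequence.
Byte 1: 0xF1 = 11110001, payload 001 (3 bits).
Byte 2: 0x8F = 10001111 (10xxxxxx ✓), payload 001111.
Byte 3: 0x87 = 10000111 (10xxxxxx ✓), payload 000111.
Byte 4: 0xA0 = 10100000 (10xxxxxx ✓), payload 100000.
Concatenate: 001001111000111100000 = 0x4F1E0 (21 bits → U+4F1E0).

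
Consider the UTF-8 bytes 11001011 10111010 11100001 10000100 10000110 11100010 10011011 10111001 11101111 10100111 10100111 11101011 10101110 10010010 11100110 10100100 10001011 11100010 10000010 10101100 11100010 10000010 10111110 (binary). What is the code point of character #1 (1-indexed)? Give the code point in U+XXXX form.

Offset 0: leading byte 0xCB = 11001011 → 2-byte char #1 = CB BA.
Leading byte 0xCB = 11001011 matches 110xxxxx → 2-byte sequence.
Byte 1: 0xCB = 11001011, payload 01011 (5 bits).
Byte 2: 0xBA = 10111010 (10xxxxxx ✓), payload 111010.
Concatenate: 01011111010 = 0x2FA (11 bits → U+02FA).

U+02FA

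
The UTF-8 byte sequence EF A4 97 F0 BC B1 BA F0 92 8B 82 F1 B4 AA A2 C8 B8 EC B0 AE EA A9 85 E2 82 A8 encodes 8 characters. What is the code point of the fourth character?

U+74AA2

Offset 0: leading byte 0xEF = 11101111 → 3-byte char #1 = EF A4 97.
Offset 3: leading byte 0xF0 = 11110000 → 4-byte char #2 = F0 BC B1 BA.
Offset 7: leading byte 0xF0 = 11110000 → 4-byte char #3 = F0 92 8B 82.
Offset 11: leading byte 0xF1 = 11110001 → 4-byte char #4 = F1 B4 AA A2.
Leading byte 0xF1 = 11110001 matches 11110xxx → 4-byte sequence.
Byte 1: 0xF1 = 11110001, payload 001 (3 bits).
Byte 2: 0xB4 = 10110100 (10xxxxxx ✓), payload 110100.
Byte 3: 0xAA = 10101010 (10xxxxxx ✓), payload 101010.
Byte 4: 0xA2 = 10100010 (10xxxxxx ✓), payload 100010.
Concatenate: 001110100101010100010 = 0x74AA2 (21 bits → U+74AA2).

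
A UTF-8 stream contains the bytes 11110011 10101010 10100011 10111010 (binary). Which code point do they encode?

Leading byte 0xF3 = 11110011 matches 11110xxx → 4-byte sequence.
Byte 1: 0xF3 = 11110011, payload 011 (3 bits).
Byte 2: 0xAA = 10101010 (10xxxxxx ✓), payload 101010.
Byte 3: 0xA3 = 10100011 (10xxxxxx ✓), payload 100011.
Byte 4: 0xBA = 10111010 (10xxxxxx ✓), payload 111010.
Concatenate: 011101010100011111010 = 0xEA8FA (21 bits → U+EA8FA).

U+EA8FA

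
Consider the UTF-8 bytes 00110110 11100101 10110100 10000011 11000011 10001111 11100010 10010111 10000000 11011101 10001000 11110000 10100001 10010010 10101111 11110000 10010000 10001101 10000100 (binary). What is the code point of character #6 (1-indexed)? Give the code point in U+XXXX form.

Offset 0: leading byte 0x36 = 00110110 → 1-byte char #1 = 36.
Offset 1: leading byte 0xE5 = 11100101 → 3-byte char #2 = E5 B4 83.
Offset 4: leading byte 0xC3 = 11000011 → 2-byte char #3 = C3 8F.
Offset 6: leading byte 0xE2 = 11100010 → 3-byte char #4 = E2 97 80.
Offset 9: leading byte 0xDD = 11011101 → 2-byte char #5 = DD 88.
Offset 11: leading byte 0xF0 = 11110000 → 4-byte char #6 = F0 A1 92 AF.
Leading byte 0xF0 = 11110000 matches 11110xxx → 4-byte sequence.
Byte 1: 0xF0 = 11110000, payload 000 (3 bits).
Byte 2: 0xA1 = 10100001 (10xxxxxx ✓), payload 100001.
Byte 3: 0x92 = 10010010 (10xxxxxx ✓), payload 010010.
Byte 4: 0xAF = 10101111 (10xxxxxx ✓), payload 101111.
Concatenate: 000100001010010101111 = 0x214AF (21 bits → U+214AF).

U+214AF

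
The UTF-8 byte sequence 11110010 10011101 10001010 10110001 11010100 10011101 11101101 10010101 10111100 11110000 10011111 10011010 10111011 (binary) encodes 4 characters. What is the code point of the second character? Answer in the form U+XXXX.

U+051D

Offset 0: leading byte 0xF2 = 11110010 → 4-byte char #1 = F2 9D 8A B1.
Offset 4: leading byte 0xD4 = 11010100 → 2-byte char #2 = D4 9D.
Leading byte 0xD4 = 11010100 matches 110xxxxx → 2-byte sequence.
Byte 1: 0xD4 = 11010100, payload 10100 (5 bits).
Byte 2: 0x9D = 10011101 (10xxxxxx ✓), payload 011101.
Concatenate: 10100011101 = 0x51D (11 bits → U+051D).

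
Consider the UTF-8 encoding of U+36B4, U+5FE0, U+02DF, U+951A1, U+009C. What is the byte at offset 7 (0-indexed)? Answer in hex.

U+36B4 → 3-byte form E3 9A B4 at offsets 0–2.
U+5FE0 → 3-byte form E5 BF A0 at offsets 3–5.
U+02DF → 2-byte form CB 9F at offsets 6–7.
Offset 7 falls in char 3's range; it's byte 2 of CB 9F = 0x9F.

0x9F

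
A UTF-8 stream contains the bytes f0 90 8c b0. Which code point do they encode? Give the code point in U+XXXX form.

Leading byte 0xF0 = 11110000 matches 11110xxx → 4-byte sequence.
Byte 1: 0xF0 = 11110000, payload 000 (3 bits).
Byte 2: 0x90 = 10010000 (10xxxxxx ✓), payload 010000.
Byte 3: 0x8C = 10001100 (10xxxxxx ✓), payload 001100.
Byte 4: 0xB0 = 10110000 (10xxxxxx ✓), payload 110000.
Concatenate: 000010000001100110000 = 0x10330 (21 bits → U+10330).

U+10330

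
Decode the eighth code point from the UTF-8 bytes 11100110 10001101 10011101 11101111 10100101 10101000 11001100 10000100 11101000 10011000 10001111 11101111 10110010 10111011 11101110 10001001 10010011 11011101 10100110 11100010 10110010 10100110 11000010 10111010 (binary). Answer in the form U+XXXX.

Offset 0: leading byte 0xE6 = 11100110 → 3-byte char #1 = E6 8D 9D.
Offset 3: leading byte 0xEF = 11101111 → 3-byte char #2 = EF A5 A8.
Offset 6: leading byte 0xCC = 11001100 → 2-byte char #3 = CC 84.
Offset 8: leading byte 0xE8 = 11101000 → 3-byte char #4 = E8 98 8F.
Offset 11: leading byte 0xEF = 11101111 → 3-byte char #5 = EF B2 BB.
Offset 14: leading byte 0xEE = 11101110 → 3-byte char #6 = EE 89 93.
Offset 17: leading byte 0xDD = 11011101 → 2-byte char #7 = DD A6.
Offset 19: leading byte 0xE2 = 11100010 → 3-byte char #8 = E2 B2 A6.
Leading byte 0xE2 = 11100010 matches 1110xxxx → 3-byte sequence.
Byte 1: 0xE2 = 11100010, payload 0010 (4 bits).
Byte 2: 0xB2 = 10110010 (10xxxxxx ✓), payload 110010.
Byte 3: 0xA6 = 10100110 (10xxxxxx ✓), payload 100110.
Concatenate: 0010110010100110 = 0x2CA6 (16 bits → U+2CA6).

U+2CA6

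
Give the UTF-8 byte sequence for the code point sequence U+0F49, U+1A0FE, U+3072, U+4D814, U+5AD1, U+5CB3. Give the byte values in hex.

E0 BD 89 F0 9A 83 BE E3 81 B2 F1 8D A0 94 E5 AB 91 E5 B2 B3

U+0F49: 3-byte form → E0 BD 89.
U+1A0FE: 4-byte form → F0 9A 83 BE.
U+3072: 3-byte form → E3 81 B2.
U+4D814: 4-byte form → F1 8D A0 94.
U+5AD1: 3-byte form → E5 AB 91.
U+5CB3: 3-byte form → E5 B2 B3.
Concatenated (20 bytes): E0 BD 89 F0 9A 83 BE E3 81 B2 F1 8D A0 94 E5 AB 91 E5 B2 B3.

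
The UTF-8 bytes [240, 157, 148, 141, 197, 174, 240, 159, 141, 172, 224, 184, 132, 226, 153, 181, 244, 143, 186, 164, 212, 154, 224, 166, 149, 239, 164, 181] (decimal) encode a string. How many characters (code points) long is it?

Byte at offset 0: 0xF0 = 11110000 → 4-byte char (#1). Advance 4.
Byte at offset 4: 0xC5 = 11000101 → 2-byte char (#2). Advance 2.
Byte at offset 6: 0xF0 = 11110000 → 4-byte char (#3). Advance 4.
Byte at offset 10: 0xE0 = 11100000 → 3-byte char (#4). Advance 3.
Byte at offset 13: 0xE2 = 11100010 → 3-byte char (#5). Advance 3.
Byte at offset 16: 0xF4 = 11110100 → 4-byte char (#6). Advance 4.
Byte at offset 20: 0xD4 = 11010100 → 2-byte char (#7). Advance 2.
Byte at offset 22: 0xE0 = 11100000 → 3-byte char (#8). Advance 3.
Byte at offset 25: 0xEF = 11101111 → 3-byte char (#9). Advance 3.
Reached end at offset 28 after 9 code points.

9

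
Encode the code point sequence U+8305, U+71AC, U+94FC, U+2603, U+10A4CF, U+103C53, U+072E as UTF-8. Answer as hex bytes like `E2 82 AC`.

E8 8C 85 E7 86 AC E9 93 BC E2 98 83 F4 8A 93 8F F4 83 B1 93 DC AE

U+8305: 3-byte form → E8 8C 85.
U+71AC: 3-byte form → E7 86 AC.
U+94FC: 3-byte form → E9 93 BC.
U+2603: 3-byte form → E2 98 83.
U+10A4CF: 4-byte form → F4 8A 93 8F.
U+103C53: 4-byte form → F4 83 B1 93.
U+072E: 2-byte form → DC AE.
Concatenated (22 bytes): E8 8C 85 E7 86 AC E9 93 BC E2 98 83 F4 8A 93 8F F4 83 B1 93 DC AE.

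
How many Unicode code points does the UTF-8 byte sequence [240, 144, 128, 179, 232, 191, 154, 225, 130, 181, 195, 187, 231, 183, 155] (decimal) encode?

Byte at offset 0: 0xF0 = 11110000 → 4-byte char (#1). Advance 4.
Byte at offset 4: 0xE8 = 11101000 → 3-byte char (#2). Advance 3.
Byte at offset 7: 0xE1 = 11100001 → 3-byte char (#3). Advance 3.
Byte at offset 10: 0xC3 = 11000011 → 2-byte char (#4). Advance 2.
Byte at offset 12: 0xE7 = 11100111 → 3-byte char (#5). Advance 3.
Reached end at offset 15 after 5 code points.

5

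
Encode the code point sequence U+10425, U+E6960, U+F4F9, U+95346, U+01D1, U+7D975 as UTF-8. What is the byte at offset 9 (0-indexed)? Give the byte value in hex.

0x93

U+10425 → 4-byte form F0 90 90 A5 at offsets 0–3.
U+E6960 → 4-byte form F3 A6 A5 A0 at offsets 4–7.
U+F4F9 → 3-byte form EF 93 B9 at offsets 8–10.
Offset 9 falls in char 3's range; it's byte 2 of EF 93 B9 = 0x93.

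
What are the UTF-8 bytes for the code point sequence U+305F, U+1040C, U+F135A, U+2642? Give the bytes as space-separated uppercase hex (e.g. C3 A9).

E3 81 9F F0 90 90 8C F3 B1 8D 9A E2 99 82

U+305F: 3-byte form → E3 81 9F.
U+1040C: 4-byte form → F0 90 90 8C.
U+F135A: 4-byte form → F3 B1 8D 9A.
U+2642: 3-byte form → E2 99 82.
Concatenated (14 bytes): E3 81 9F F0 90 90 8C F3 B1 8D 9A E2 99 82.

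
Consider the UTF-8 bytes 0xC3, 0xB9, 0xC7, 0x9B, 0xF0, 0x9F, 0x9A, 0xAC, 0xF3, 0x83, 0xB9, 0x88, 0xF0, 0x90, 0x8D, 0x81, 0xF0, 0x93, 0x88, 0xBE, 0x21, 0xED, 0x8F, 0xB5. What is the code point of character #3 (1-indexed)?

U+1F6AC

Offset 0: leading byte 0xC3 = 11000011 → 2-byte char #1 = C3 B9.
Offset 2: leading byte 0xC7 = 11000111 → 2-byte char #2 = C7 9B.
Offset 4: leading byte 0xF0 = 11110000 → 4-byte char #3 = F0 9F 9A AC.
Leading byte 0xF0 = 11110000 matches 11110xxx → 4-byte sequence.
Byte 1: 0xF0 = 11110000, payload 000 (3 bits).
Byte 2: 0x9F = 10011111 (10xxxxxx ✓), payload 011111.
Byte 3: 0x9A = 10011010 (10xxxxxx ✓), payload 011010.
Byte 4: 0xAC = 10101100 (10xxxxxx ✓), payload 101100.
Concatenate: 000011111011010101100 = 0x1F6AC (21 bits → U+1F6AC).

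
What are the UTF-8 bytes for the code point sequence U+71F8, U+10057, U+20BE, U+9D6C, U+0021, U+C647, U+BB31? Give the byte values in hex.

U+71F8: 3-byte form → E7 87 B8.
U+10057: 4-byte form → F0 90 81 97.
U+20BE: 3-byte form → E2 82 BE.
U+9D6C: 3-byte form → E9 B5 AC.
U+0021: 1-byte form → 21.
U+C647: 3-byte form → EC 99 87.
U+BB31: 3-byte form → EB AC B1.
Concatenated (20 bytes): E7 87 B8 F0 90 81 97 E2 82 BE E9 B5 AC 21 EC 99 87 EB AC B1.

E7 87 B8 F0 90 81 97 E2 82 BE E9 B5 AC 21 EC 99 87 EB AC B1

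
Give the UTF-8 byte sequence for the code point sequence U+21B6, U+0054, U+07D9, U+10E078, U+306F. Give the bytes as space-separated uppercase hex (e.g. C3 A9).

E2 86 B6 54 DF 99 F4 8E 81 B8 E3 81 AF

U+21B6: 3-byte form → E2 86 B6.
U+0054: 1-byte form → 54.
U+07D9: 2-byte form → DF 99.
U+10E078: 4-byte form → F4 8E 81 B8.
U+306F: 3-byte form → E3 81 AF.
Concatenated (13 bytes): E2 86 B6 54 DF 99 F4 8E 81 B8 E3 81 AF.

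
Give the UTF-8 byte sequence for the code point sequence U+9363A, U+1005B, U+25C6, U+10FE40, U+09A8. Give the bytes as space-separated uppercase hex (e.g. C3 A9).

U+9363A: 4-byte form → F2 93 98 BA.
U+1005B: 4-byte form → F0 90 81 9B.
U+25C6: 3-byte form → E2 97 86.
U+10FE40: 4-byte form → F4 8F B9 80.
U+09A8: 3-byte form → E0 A6 A8.
Concatenated (18 bytes): F2 93 98 BA F0 90 81 9B E2 97 86 F4 8F B9 80 E0 A6 A8.

F2 93 98 BA F0 90 81 9B E2 97 86 F4 8F B9 80 E0 A6 A8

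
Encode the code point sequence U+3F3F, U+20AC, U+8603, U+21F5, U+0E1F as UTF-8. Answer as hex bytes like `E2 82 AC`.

E3 BC BF E2 82 AC E8 98 83 E2 87 B5 E0 B8 9F

U+3F3F: 3-byte form → E3 BC BF.
U+20AC: 3-byte form → E2 82 AC.
U+8603: 3-byte form → E8 98 83.
U+21F5: 3-byte form → E2 87 B5.
U+0E1F: 3-byte form → E0 B8 9F.
Concatenated (15 bytes): E3 BC BF E2 82 AC E8 98 83 E2 87 B5 E0 B8 9F.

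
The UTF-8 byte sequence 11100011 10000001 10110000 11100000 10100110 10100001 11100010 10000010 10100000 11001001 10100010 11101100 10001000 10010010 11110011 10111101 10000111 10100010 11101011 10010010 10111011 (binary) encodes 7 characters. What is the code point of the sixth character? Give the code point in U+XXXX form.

U+FD1E2

Offset 0: leading byte 0xE3 = 11100011 → 3-byte char #1 = E3 81 B0.
Offset 3: leading byte 0xE0 = 11100000 → 3-byte char #2 = E0 A6 A1.
Offset 6: leading byte 0xE2 = 11100010 → 3-byte char #3 = E2 82 A0.
Offset 9: leading byte 0xC9 = 11001001 → 2-byte char #4 = C9 A2.
Offset 11: leading byte 0xEC = 11101100 → 3-byte char #5 = EC 88 92.
Offset 14: leading byte 0xF3 = 11110011 → 4-byte char #6 = F3 BD 87 A2.
Leading byte 0xF3 = 11110011 matches 11110xxx → 4-byte sequence.
Byte 1: 0xF3 = 11110011, payload 011 (3 bits).
Byte 2: 0xBD = 10111101 (10xxxxxx ✓), payload 111101.
Byte 3: 0x87 = 10000111 (10xxxxxx ✓), payload 000111.
Byte 4: 0xA2 = 10100010 (10xxxxxx ✓), payload 100010.
Concatenate: 011111101000111100010 = 0xFD1E2 (21 bits → U+FD1E2).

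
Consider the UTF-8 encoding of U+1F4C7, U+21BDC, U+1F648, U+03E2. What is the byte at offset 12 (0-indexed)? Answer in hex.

U+1F4C7 → 4-byte form F0 9F 93 87 at offsets 0–3.
U+21BDC → 4-byte form F0 A1 AF 9C at offsets 4–7.
U+1F648 → 4-byte form F0 9F 99 88 at offsets 8–11.
U+03E2 → 2-byte form CF A2 at offsets 12–13.
Offset 12 falls in char 4's range; it's byte 1 of CF A2 = 0xCF.

0xCF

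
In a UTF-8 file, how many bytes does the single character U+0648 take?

2

U+0648 = 0x648. UTF-8 uses 1 byte below 0x80, 2 below 0x800, 3 below 0x10000, 4 up to 0x10FFFF. 0x648 is in U+0080–U+07FF → 2 bytes.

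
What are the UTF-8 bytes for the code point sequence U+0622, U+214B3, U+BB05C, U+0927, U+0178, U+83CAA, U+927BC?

D8 A2 F0 A1 92 B3 F2 BB 81 9C E0 A4 A7 C5 B8 F2 83 B2 AA F2 92 9E BC

U+0622: 2-byte form → D8 A2.
U+214B3: 4-byte form → F0 A1 92 B3.
U+BB05C: 4-byte form → F2 BB 81 9C.
U+0927: 3-byte form → E0 A4 A7.
U+0178: 2-byte form → C5 B8.
U+83CAA: 4-byte form → F2 83 B2 AA.
U+927BC: 4-byte form → F2 92 9E BC.
Concatenated (23 bytes): D8 A2 F0 A1 92 B3 F2 BB 81 9C E0 A4 A7 C5 B8 F2 83 B2 AA F2 92 9E BC.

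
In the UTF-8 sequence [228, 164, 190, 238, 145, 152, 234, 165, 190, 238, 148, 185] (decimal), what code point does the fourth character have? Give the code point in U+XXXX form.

Offset 0: leading byte 0xE4 = 11100100 → 3-byte char #1 = E4 A4 BE.
Offset 3: leading byte 0xEE = 11101110 → 3-byte char #2 = EE 91 98.
Offset 6: leading byte 0xEA = 11101010 → 3-byte char #3 = EA A5 BE.
Offset 9: leading byte 0xEE = 11101110 → 3-byte char #4 = EE 94 B9.
Leading byte 0xEE = 11101110 matches 1110xxxx → 3-byte sequence.
Byte 1: 0xEE = 11101110, payload 1110 (4 bits).
Byte 2: 0x94 = 10010100 (10xxxxxx ✓), payload 010100.
Byte 3: 0xB9 = 10111001 (10xxxxxx ✓), payload 111001.
Concatenate: 1110010100111001 = 0xE539 (16 bits → U+E539).

U+E539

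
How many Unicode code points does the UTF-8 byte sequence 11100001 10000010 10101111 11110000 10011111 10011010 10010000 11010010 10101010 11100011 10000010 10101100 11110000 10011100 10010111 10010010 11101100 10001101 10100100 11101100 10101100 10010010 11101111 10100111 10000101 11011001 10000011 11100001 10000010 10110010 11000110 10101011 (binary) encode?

Byte at offset 0: 0xE1 = 11100001 → 3-byte char (#1). Advance 3.
Byte at offset 3: 0xF0 = 11110000 → 4-byte char (#2). Advance 4.
Byte at offset 7: 0xD2 = 11010010 → 2-byte char (#3). Advance 2.
Byte at offset 9: 0xE3 = 11100011 → 3-byte char (#4). Advance 3.
Byte at offset 12: 0xF0 = 11110000 → 4-byte char (#5). Advance 4.
Byte at offset 16: 0xEC = 11101100 → 3-byte char (#6). Advance 3.
Byte at offset 19: 0xEC = 11101100 → 3-byte char (#7). Advance 3.
Byte at offset 22: 0xEF = 11101111 → 3-byte char (#8). Advance 3.
Byte at offset 25: 0xD9 = 11011001 → 2-byte char (#9). Advance 2.
Byte at offset 27: 0xE1 = 11100001 → 3-byte char (#10). Advance 3.
Byte at offset 30: 0xC6 = 11000110 → 2-byte char (#11). Advance 2.
Reached end at offset 32 after 11 code points.

11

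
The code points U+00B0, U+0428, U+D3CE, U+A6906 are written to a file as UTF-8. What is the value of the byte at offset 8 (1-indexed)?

0xF2

1-indexed offset 8 is 0-indexed offset 7.
U+00B0 → 2-byte form C2 B0 at offsets 0–1.
U+0428 → 2-byte form D0 A8 at offsets 2–3.
U+D3CE → 3-byte form ED 8F 8E at offsets 4–6.
U+A6906 → 4-byte form F2 A6 A4 86 at offsets 7–10.
Offset 7 falls in char 4's range; it's byte 1 of F2 A6 A4 86 = 0xF2.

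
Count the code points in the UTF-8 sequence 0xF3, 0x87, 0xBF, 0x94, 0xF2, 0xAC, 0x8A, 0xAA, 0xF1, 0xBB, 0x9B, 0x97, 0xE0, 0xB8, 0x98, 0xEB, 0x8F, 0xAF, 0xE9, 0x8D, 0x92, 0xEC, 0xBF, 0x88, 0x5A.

8

Byte at offset 0: 0xF3 = 11110011 → 4-byte char (#1). Advance 4.
Byte at offset 4: 0xF2 = 11110010 → 4-byte char (#2). Advance 4.
Byte at offset 8: 0xF1 = 11110001 → 4-byte char (#3). Advance 4.
Byte at offset 12: 0xE0 = 11100000 → 3-byte char (#4). Advance 3.
Byte at offset 15: 0xEB = 11101011 → 3-byte char (#5). Advance 3.
Byte at offset 18: 0xE9 = 11101001 → 3-byte char (#6). Advance 3.
Byte at offset 21: 0xEC = 11101100 → 3-byte char (#7). Advance 3.
Byte at offset 24: 0x5A = 01011010 → 1-byte char (#8). Advance 1.
Reached end at offset 25 after 8 code points.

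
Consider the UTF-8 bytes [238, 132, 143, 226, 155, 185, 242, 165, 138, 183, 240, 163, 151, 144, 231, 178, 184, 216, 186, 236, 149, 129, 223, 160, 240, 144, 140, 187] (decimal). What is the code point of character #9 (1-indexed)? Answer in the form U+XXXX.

U+1033B

Offset 0: leading byte 0xEE = 11101110 → 3-byte char #1 = EE 84 8F.
Offset 3: leading byte 0xE2 = 11100010 → 3-byte char #2 = E2 9B B9.
Offset 6: leading byte 0xF2 = 11110010 → 4-byte char #3 = F2 A5 8A B7.
Offset 10: leading byte 0xF0 = 11110000 → 4-byte char #4 = F0 A3 97 90.
Offset 14: leading byte 0xE7 = 11100111 → 3-byte char #5 = E7 B2 B8.
Offset 17: leading byte 0xD8 = 11011000 → 2-byte char #6 = D8 BA.
Offset 19: leading byte 0xEC = 11101100 → 3-byte char #7 = EC 95 81.
Offset 22: leading byte 0xDF = 11011111 → 2-byte char #8 = DF A0.
Offset 24: leading byte 0xF0 = 11110000 → 4-byte char #9 = F0 90 8C BB.
Leading byte 0xF0 = 11110000 matches 11110xxx → 4-byte sequence.
Byte 1: 0xF0 = 11110000, payload 000 (3 bits).
Byte 2: 0x90 = 10010000 (10xxxxxx ✓), payload 010000.
Byte 3: 0x8C = 10001100 (10xxxxxx ✓), payload 001100.
Byte 4: 0xBB = 10111011 (10xxxxxx ✓), payload 111011.
Concatenate: 000010000001100111011 = 0x1033B (21 bits → U+1033B).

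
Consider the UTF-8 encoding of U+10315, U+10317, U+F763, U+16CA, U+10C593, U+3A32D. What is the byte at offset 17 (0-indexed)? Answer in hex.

U+10315 → 4-byte form F0 90 8C 95 at offsets 0–3.
U+10317 → 4-byte form F0 90 8C 97 at offsets 4–7.
U+F763 → 3-byte form EF 9D A3 at offsets 8–10.
U+16CA → 3-byte form E1 9B 8A at offsets 11–13.
U+10C593 → 4-byte form F4 8C 96 93 at offsets 14–17.
Offset 17 falls in char 5's range; it's byte 4 of F4 8C 96 93 = 0x93.

0x93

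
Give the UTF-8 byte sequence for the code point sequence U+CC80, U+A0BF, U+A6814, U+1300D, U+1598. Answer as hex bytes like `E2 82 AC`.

EC B2 80 EA 82 BF F2 A6 A0 94 F0 93 80 8D E1 96 98

U+CC80: 3-byte form → EC B2 80.
U+A0BF: 3-byte form → EA 82 BF.
U+A6814: 4-byte form → F2 A6 A0 94.
U+1300D: 4-byte form → F0 93 80 8D.
U+1598: 3-byte form → E1 96 98.
Concatenated (17 bytes): EC B2 80 EA 82 BF F2 A6 A0 94 F0 93 80 8D E1 96 98.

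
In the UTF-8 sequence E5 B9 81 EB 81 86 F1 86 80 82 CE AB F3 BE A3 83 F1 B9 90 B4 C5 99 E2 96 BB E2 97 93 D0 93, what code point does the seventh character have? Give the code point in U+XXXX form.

Offset 0: leading byte 0xE5 = 11100101 → 3-byte char #1 = E5 B9 81.
Offset 3: leading byte 0xEB = 11101011 → 3-byte char #2 = EB 81 86.
Offset 6: leading byte 0xF1 = 11110001 → 4-byte char #3 = F1 86 80 82.
Offset 10: leading byte 0xCE = 11001110 → 2-byte char #4 = CE AB.
Offset 12: leading byte 0xF3 = 11110011 → 4-byte char #5 = F3 BE A3 83.
Offset 16: leading byte 0xF1 = 11110001 → 4-byte char #6 = F1 B9 90 B4.
Offset 20: leading byte 0xC5 = 11000101 → 2-byte char #7 = C5 99.
Leading byte 0xC5 = 11000101 matches 110xxxxx → 2-byte sequence.
Byte 1: 0xC5 = 11000101, payload 00101 (5 bits).
Byte 2: 0x99 = 10011001 (10xxxxxx ✓), payload 011001.
Concatenate: 00101011001 = 0x159 (11 bits → U+0159).

U+0159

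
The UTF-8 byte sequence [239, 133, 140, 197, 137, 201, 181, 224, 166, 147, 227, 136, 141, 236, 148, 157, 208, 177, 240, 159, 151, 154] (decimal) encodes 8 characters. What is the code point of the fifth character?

Offset 0: leading byte 0xEF = 11101111 → 3-byte char #1 = EF 85 8C.
Offset 3: leading byte 0xC5 = 11000101 → 2-byte char #2 = C5 89.
Offset 5: leading byte 0xC9 = 11001001 → 2-byte char #3 = C9 B5.
Offset 7: leading byte 0xE0 = 11100000 → 3-byte char #4 = E0 A6 93.
Offset 10: leading byte 0xE3 = 11100011 → 3-byte char #5 = E3 88 8D.
Leading byte 0xE3 = 11100011 matches 1110xxxx → 3-byte sequence.
Byte 1: 0xE3 = 11100011, payload 0011 (4 bits).
Byte 2: 0x88 = 10001000 (10xxxxxx ✓), payload 001000.
Byte 3: 0x8D = 10001101 (10xxxxxx ✓), payload 001101.
Concatenate: 0011001000001101 = 0x320D (16 bits → U+320D).

U+320D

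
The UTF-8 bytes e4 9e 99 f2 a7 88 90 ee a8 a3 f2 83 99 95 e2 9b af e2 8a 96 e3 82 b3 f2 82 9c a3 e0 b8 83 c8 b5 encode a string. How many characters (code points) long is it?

Byte at offset 0: 0xE4 = 11100100 → 3-byte char (#1). Advance 3.
Byte at offset 3: 0xF2 = 11110010 → 4-byte char (#2). Advance 4.
Byte at offset 7: 0xEE = 11101110 → 3-byte char (#3). Advance 3.
Byte at offset 10: 0xF2 = 11110010 → 4-byte char (#4). Advance 4.
Byte at offset 14: 0xE2 = 11100010 → 3-byte char (#5). Advance 3.
Byte at offset 17: 0xE2 = 11100010 → 3-byte char (#6). Advance 3.
Byte at offset 20: 0xE3 = 11100011 → 3-byte char (#7). Advance 3.
Byte at offset 23: 0xF2 = 11110010 → 4-byte char (#8). Advance 4.
Byte at offset 27: 0xE0 = 11100000 → 3-byte char (#9). Advance 3.
Byte at offset 30: 0xC8 = 11001000 → 2-byte char (#10). Advance 2.
Reached end at offset 32 after 10 code points.

10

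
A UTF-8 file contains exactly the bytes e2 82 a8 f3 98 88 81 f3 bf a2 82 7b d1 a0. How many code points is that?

5

Byte at offset 0: 0xE2 = 11100010 → 3-byte char (#1). Advance 3.
Byte at offset 3: 0xF3 = 11110011 → 4-byte char (#2). Advance 4.
Byte at offset 7: 0xF3 = 11110011 → 4-byte char (#3). Advance 4.
Byte at offset 11: 0x7B = 01111011 → 1-byte char (#4). Advance 1.
Byte at offset 12: 0xD1 = 11010001 → 2-byte char (#5). Advance 2.
Reached end at offset 14 after 5 code points.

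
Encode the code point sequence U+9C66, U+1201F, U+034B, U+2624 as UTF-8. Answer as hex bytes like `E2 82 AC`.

U+9C66: 3-byte form → E9 B1 A6.
U+1201F: 4-byte form → F0 92 80 9F.
U+034B: 2-byte form → CD 8B.
U+2624: 3-byte form → E2 98 A4.
Concatenated (12 bytes): E9 B1 A6 F0 92 80 9F CD 8B E2 98 A4.

E9 B1 A6 F0 92 80 9F CD 8B E2 98 A4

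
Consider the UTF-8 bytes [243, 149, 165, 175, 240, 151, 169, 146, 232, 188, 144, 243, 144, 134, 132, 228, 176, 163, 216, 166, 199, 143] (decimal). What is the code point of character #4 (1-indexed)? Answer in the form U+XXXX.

Offset 0: leading byte 0xF3 = 11110011 → 4-byte char #1 = F3 95 A5 AF.
Offset 4: leading byte 0xF0 = 11110000 → 4-byte char #2 = F0 97 A9 92.
Offset 8: leading byte 0xE8 = 11101000 → 3-byte char #3 = E8 BC 90.
Offset 11: leading byte 0xF3 = 11110011 → 4-byte char #4 = F3 90 86 84.
Leading byte 0xF3 = 11110011 matches 11110xxx → 4-byte sequence.
Byte 1: 0xF3 = 11110011, payload 011 (3 bits).
Byte 2: 0x90 = 10010000 (10xxxxxx ✓), payload 010000.
Byte 3: 0x86 = 10000110 (10xxxxxx ✓), payload 000110.
Byte 4: 0x84 = 10000100 (10xxxxxx ✓), payload 000100.
Concatenate: 011010000000110000100 = 0xD0184 (21 bits → U+D0184).

U+D0184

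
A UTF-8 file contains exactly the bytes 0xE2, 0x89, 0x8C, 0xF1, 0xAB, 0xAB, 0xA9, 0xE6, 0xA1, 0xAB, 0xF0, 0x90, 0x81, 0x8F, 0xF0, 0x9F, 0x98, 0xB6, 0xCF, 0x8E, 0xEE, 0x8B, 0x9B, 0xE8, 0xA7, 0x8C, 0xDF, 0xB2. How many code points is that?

Byte at offset 0: 0xE2 = 11100010 → 3-byte char (#1). Advance 3.
Byte at offset 3: 0xF1 = 11110001 → 4-byte char (#2). Advance 4.
Byte at offset 7: 0xE6 = 11100110 → 3-byte char (#3). Advance 3.
Byte at offset 10: 0xF0 = 11110000 → 4-byte char (#4). Advance 4.
Byte at offset 14: 0xF0 = 11110000 → 4-byte char (#5). Advance 4.
Byte at offset 18: 0xCF = 11001111 → 2-byte char (#6). Advance 2.
Byte at offset 20: 0xEE = 11101110 → 3-byte char (#7). Advance 3.
Byte at offset 23: 0xE8 = 11101000 → 3-byte char (#8). Advance 3.
Byte at offset 26: 0xDF = 11011111 → 2-byte char (#9). Advance 2.
Reached end at offset 28 after 9 code points.

9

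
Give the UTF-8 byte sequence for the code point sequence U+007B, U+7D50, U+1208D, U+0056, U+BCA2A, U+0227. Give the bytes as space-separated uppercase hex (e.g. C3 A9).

U+007B: 1-byte form → 7B.
U+7D50: 3-byte form → E7 B5 90.
U+1208D: 4-byte form → F0 92 82 8D.
U+0056: 1-byte form → 56.
U+BCA2A: 4-byte form → F2 BC A8 AA.
U+0227: 2-byte form → C8 A7.
Concatenated (15 bytes): 7B E7 B5 90 F0 92 82 8D 56 F2 BC A8 AA C8 A7.

7B E7 B5 90 F0 92 82 8D 56 F2 BC A8 AA C8 A7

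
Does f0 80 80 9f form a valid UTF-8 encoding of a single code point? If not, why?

Leading byte 0xF0 = 11110000 → 4-byte form.
Continuation bytes all match 10xxxxxx. Payload decodes to 0x1F.
But 0x1F < 0x10000, the minimum for a 4-byte sequence — this is an overlong encoding.

invalid (overlong encoding)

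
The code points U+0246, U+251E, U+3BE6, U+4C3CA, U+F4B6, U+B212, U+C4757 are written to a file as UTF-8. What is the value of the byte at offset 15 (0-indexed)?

0xEB

U+0246 → 2-byte form C9 86 at offsets 0–1.
U+251E → 3-byte form E2 94 9E at offsets 2–4.
U+3BE6 → 3-byte form E3 AF A6 at offsets 5–7.
U+4C3CA → 4-byte form F1 8C 8F 8A at offsets 8–11.
U+F4B6 → 3-byte form EF 92 B6 at offsets 12–14.
U+B212 → 3-byte form EB 88 92 at offsets 15–17.
Offset 15 falls in char 6's range; it's byte 1 of EB 88 92 = 0xEB.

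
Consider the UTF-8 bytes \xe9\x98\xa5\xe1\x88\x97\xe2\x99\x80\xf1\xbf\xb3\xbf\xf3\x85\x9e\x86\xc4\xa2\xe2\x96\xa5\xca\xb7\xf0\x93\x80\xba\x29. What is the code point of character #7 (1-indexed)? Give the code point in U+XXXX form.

Offset 0: leading byte 0xE9 = 11101001 → 3-byte char #1 = E9 98 A5.
Offset 3: leading byte 0xE1 = 11100001 → 3-byte char #2 = E1 88 97.
Offset 6: leading byte 0xE2 = 11100010 → 3-byte char #3 = E2 99 80.
Offset 9: leading byte 0xF1 = 11110001 → 4-byte char #4 = F1 BF B3 BF.
Offset 13: leading byte 0xF3 = 11110011 → 4-byte char #5 = F3 85 9E 86.
Offset 17: leading byte 0xC4 = 11000100 → 2-byte char #6 = C4 A2.
Offset 19: leading byte 0xE2 = 11100010 → 3-byte char #7 = E2 96 A5.
Leading byte 0xE2 = 11100010 matches 1110xxxx → 3-byte sequence.
Byte 1: 0xE2 = 11100010, payload 0010 (4 bits).
Byte 2: 0x96 = 10010110 (10xxxxxx ✓), payload 010110.
Byte 3: 0xA5 = 10100101 (10xxxxxx ✓), payload 100101.
Concatenate: 0010010110100101 = 0x25A5 (16 bits → U+25A5).

U+25A5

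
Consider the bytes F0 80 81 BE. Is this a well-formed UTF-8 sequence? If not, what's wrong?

invalid (overlong encoding)

Leading byte 0xF0 = 11110000 → 4-byte form.
Continuation bytes all match 10xxxxxx. Payload decodes to 0x7E.
But 0x7E < 0x10000, the minimum for a 4-byte sequence — this is an overlong encoding.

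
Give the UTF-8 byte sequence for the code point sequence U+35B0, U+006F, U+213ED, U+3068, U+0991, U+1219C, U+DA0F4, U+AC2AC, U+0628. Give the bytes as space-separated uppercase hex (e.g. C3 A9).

E3 96 B0 6F F0 A1 8F AD E3 81 A8 E0 A6 91 F0 92 86 9C F3 9A 83 B4 F2 AC 8A AC D8 A8

U+35B0: 3-byte form → E3 96 B0.
U+006F: 1-byte form → 6F.
U+213ED: 4-byte form → F0 A1 8F AD.
U+3068: 3-byte form → E3 81 A8.
U+0991: 3-byte form → E0 A6 91.
U+1219C: 4-byte form → F0 92 86 9C.
U+DA0F4: 4-byte form → F3 9A 83 B4.
U+AC2AC: 4-byte form → F2 AC 8A AC.
U+0628: 2-byte form → D8 A8.
Concatenated (28 bytes): E3 96 B0 6F F0 A1 8F AD E3 81 A8 E0 A6 91 F0 92 86 9C F3 9A 83 B4 F2 AC 8A AC D8 A8.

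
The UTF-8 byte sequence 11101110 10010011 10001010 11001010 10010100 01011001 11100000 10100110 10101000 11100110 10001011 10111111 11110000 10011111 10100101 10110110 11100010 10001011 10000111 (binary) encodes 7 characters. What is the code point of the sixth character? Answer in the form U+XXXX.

U+1F976

Offset 0: leading byte 0xEE = 11101110 → 3-byte char #1 = EE 93 8A.
Offset 3: leading byte 0xCA = 11001010 → 2-byte char #2 = CA 94.
Offset 5: leading byte 0x59 = 01011001 → 1-byte char #3 = 59.
Offset 6: leading byte 0xE0 = 11100000 → 3-byte char #4 = E0 A6 A8.
Offset 9: leading byte 0xE6 = 11100110 → 3-byte char #5 = E6 8B BF.
Offset 12: leading byte 0xF0 = 11110000 → 4-byte char #6 = F0 9F A5 B6.
Leading byte 0xF0 = 11110000 matches 11110xxx → 4-byte sequence.
Byte 1: 0xF0 = 11110000, payload 000 (3 bits).
Byte 2: 0x9F = 10011111 (10xxxxxx ✓), payload 011111.
Byte 3: 0xA5 = 10100101 (10xxxxxx ✓), payload 100101.
Byte 4: 0xB6 = 10110110 (10xxxxxx ✓), payload 110110.
Concatenate: 000011111100101110110 = 0x1F976 (21 bits → U+1F976).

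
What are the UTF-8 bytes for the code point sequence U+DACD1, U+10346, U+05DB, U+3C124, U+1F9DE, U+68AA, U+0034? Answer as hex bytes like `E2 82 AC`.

F3 9A B3 91 F0 90 8D 86 D7 9B F0 BC 84 A4 F0 9F A7 9E E6 A2 AA 34

U+DACD1: 4-byte form → F3 9A B3 91.
U+10346: 4-byte form → F0 90 8D 86.
U+05DB: 2-byte form → D7 9B.
U+3C124: 4-byte form → F0 BC 84 A4.
U+1F9DE: 4-byte form → F0 9F A7 9E.
U+68AA: 3-byte form → E6 A2 AA.
U+0034: 1-byte form → 34.
Concatenated (22 bytes): F3 9A B3 91 F0 90 8D 86 D7 9B F0 BC 84 A4 F0 9F A7 9E E6 A2 AA 34.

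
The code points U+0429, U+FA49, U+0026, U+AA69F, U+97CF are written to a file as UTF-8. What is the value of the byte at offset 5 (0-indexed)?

U+0429 → 2-byte form D0 A9 at offsets 0–1.
U+FA49 → 3-byte form EF A9 89 at offsets 2–4.
U+0026 → 1-byte form 26 at offsets 5–5.
Offset 5 falls in char 3's range; it's byte 1 of 26 = 0x26.

0x26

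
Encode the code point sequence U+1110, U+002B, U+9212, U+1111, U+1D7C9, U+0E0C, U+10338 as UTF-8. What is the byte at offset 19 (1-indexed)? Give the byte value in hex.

0x90

1-indexed offset 19 is 0-indexed offset 18.
U+1110 → 3-byte form E1 84 90 at offsets 0–2.
U+002B → 1-byte form 2B at offsets 3–3.
U+9212 → 3-byte form E9 88 92 at offsets 4–6.
U+1111 → 3-byte form E1 84 91 at offsets 7–9.
U+1D7C9 → 4-byte form F0 9D 9F 89 at offsets 10–13.
U+0E0C → 3-byte form E0 B8 8C at offsets 14–16.
U+10338 → 4-byte form F0 90 8C B8 at offsets 17–20.
Offset 18 falls in char 7's range; it's byte 2 of F0 90 8C B8 = 0x90.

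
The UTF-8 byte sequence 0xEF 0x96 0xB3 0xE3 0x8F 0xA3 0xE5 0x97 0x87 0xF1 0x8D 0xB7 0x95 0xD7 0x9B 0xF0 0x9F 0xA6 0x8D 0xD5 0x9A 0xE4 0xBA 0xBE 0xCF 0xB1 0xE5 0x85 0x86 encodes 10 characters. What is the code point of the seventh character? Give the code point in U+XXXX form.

U+055A

Offset 0: leading byte 0xEF = 11101111 → 3-byte char #1 = EF 96 B3.
Offset 3: leading byte 0xE3 = 11100011 → 3-byte char #2 = E3 8F A3.
Offset 6: leading byte 0xE5 = 11100101 → 3-byte char #3 = E5 97 87.
Offset 9: leading byte 0xF1 = 11110001 → 4-byte char #4 = F1 8D B7 95.
Offset 13: leading byte 0xD7 = 11010111 → 2-byte char #5 = D7 9B.
Offset 15: leading byte 0xF0 = 11110000 → 4-byte char #6 = F0 9F A6 8D.
Offset 19: leading byte 0xD5 = 11010101 → 2-byte char #7 = D5 9A.
Leading byte 0xD5 = 11010101 matches 110xxxxx → 2-byte sequence.
Byte 1: 0xD5 = 11010101, payload 10101 (5 bits).
Byte 2: 0x9A = 10011010 (10xxxxxx ✓), payload 011010.
Concatenate: 10101011010 = 0x55A (11 bits → U+055A).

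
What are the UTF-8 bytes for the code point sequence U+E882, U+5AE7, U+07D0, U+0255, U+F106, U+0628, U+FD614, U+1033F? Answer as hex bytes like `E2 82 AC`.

U+E882: 3-byte form → EE A2 82.
U+5AE7: 3-byte form → E5 AB A7.
U+07D0: 2-byte form → DF 90.
U+0255: 2-byte form → C9 95.
U+F106: 3-byte form → EF 84 86.
U+0628: 2-byte form → D8 A8.
U+FD614: 4-byte form → F3 BD 98 94.
U+1033F: 4-byte form → F0 90 8C BF.
Concatenated (23 bytes): EE A2 82 E5 AB A7 DF 90 C9 95 EF 84 86 D8 A8 F3 BD 98 94 F0 90 8C BF.

EE A2 82 E5 AB A7 DF 90 C9 95 EF 84 86 D8 A8 F3 BD 98 94 F0 90 8C BF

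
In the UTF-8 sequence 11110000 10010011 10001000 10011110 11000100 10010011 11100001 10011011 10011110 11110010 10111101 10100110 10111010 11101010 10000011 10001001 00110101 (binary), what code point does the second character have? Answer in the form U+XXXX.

Offset 0: leading byte 0xF0 = 11110000 → 4-byte char #1 = F0 93 88 9E.
Offset 4: leading byte 0xC4 = 11000100 → 2-byte char #2 = C4 93.
Leading byte 0xC4 = 11000100 matches 110xxxxx → 2-byte sequence.
Byte 1: 0xC4 = 11000100, payload 00100 (5 bits).
Byte 2: 0x93 = 10010011 (10xxxxxx ✓), payload 010011.
Concatenate: 00100010011 = 0x113 (11 bits → U+0113).

U+0113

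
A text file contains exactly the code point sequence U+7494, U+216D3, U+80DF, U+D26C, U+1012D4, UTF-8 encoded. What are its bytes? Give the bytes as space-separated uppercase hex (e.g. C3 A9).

U+7494: 3-byte form → E7 92 94.
U+216D3: 4-byte form → F0 A1 9B 93.
U+80DF: 3-byte form → E8 83 9F.
U+D26C: 3-byte form → ED 89 AC.
U+1012D4: 4-byte form → F4 81 8B 94.
Concatenated (17 bytes): E7 92 94 F0 A1 9B 93 E8 83 9F ED 89 AC F4 81 8B 94.

E7 92 94 F0 A1 9B 93 E8 83 9F ED 89 AC F4 81 8B 94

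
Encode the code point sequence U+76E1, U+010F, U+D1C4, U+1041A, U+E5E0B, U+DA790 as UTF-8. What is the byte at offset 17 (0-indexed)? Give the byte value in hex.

U+76E1 → 3-byte form E7 9B A1 at offsets 0–2.
U+010F → 2-byte form C4 8F at offsets 3–4.
U+D1C4 → 3-byte form ED 87 84 at offsets 5–7.
U+1041A → 4-byte form F0 90 90 9A at offsets 8–11.
U+E5E0B → 4-byte form F3 A5 B8 8B at offsets 12–15.
U+DA790 → 4-byte form F3 9A 9E 90 at offsets 16–19.
Offset 17 falls in char 6's range; it's byte 2 of F3 9A 9E 90 = 0x9A.

0x9A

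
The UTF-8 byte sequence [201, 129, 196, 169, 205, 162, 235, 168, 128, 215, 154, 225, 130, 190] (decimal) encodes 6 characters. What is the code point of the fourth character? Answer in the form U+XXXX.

U+BA00

Offset 0: leading byte 0xC9 = 11001001 → 2-byte char #1 = C9 81.
Offset 2: leading byte 0xC4 = 11000100 → 2-byte char #2 = C4 A9.
Offset 4: leading byte 0xCD = 11001101 → 2-byte char #3 = CD A2.
Offset 6: leading byte 0xEB = 11101011 → 3-byte char #4 = EB A8 80.
Leading byte 0xEB = 11101011 matches 1110xxxx → 3-byte sequence.
Byte 1: 0xEB = 11101011, payload 1011 (4 bits).
Byte 2: 0xA8 = 10101000 (10xxxxxx ✓), payload 101000.
Byte 3: 0x80 = 10000000 (10xxxxxx ✓), payload 000000.
Concatenate: 1011101000000000 = 0xBA00 (16 bits → U+BA00).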